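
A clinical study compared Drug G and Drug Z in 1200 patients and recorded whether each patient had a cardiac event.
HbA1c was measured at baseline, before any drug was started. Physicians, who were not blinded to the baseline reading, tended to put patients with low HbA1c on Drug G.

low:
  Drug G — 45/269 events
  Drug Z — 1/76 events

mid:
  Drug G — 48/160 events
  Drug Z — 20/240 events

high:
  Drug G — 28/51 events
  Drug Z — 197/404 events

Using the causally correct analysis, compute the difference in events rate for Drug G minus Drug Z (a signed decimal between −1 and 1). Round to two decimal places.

The imbalance in HbA1c arose from how patients were allocated, not from anything the drug did; and HbA1c independently affects the outcome. The pooled gap is confounded — condition on HbA1c.
Adjusting over the population distribution of HbA1c: 0.287·(0.167−0.013) + 0.333·(0.300−0.083) + 0.379·(0.549−0.488) = +0.140.

+0.14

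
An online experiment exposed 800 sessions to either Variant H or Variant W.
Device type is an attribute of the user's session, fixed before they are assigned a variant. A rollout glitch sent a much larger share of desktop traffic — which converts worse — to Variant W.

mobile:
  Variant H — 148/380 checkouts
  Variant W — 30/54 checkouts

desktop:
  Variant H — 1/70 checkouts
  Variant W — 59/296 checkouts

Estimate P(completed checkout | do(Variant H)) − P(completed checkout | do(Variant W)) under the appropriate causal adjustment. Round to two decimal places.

The imbalance in device type arose from how sessions were allocated, not from anything the variant did; and device type independently affects the outcome. The pooled gap is confounded — condition on device type.
Adjusting over the population distribution of device type: 0.542·(0.389−0.556) + 0.458·(0.014−0.199) = -0.175.

-0.17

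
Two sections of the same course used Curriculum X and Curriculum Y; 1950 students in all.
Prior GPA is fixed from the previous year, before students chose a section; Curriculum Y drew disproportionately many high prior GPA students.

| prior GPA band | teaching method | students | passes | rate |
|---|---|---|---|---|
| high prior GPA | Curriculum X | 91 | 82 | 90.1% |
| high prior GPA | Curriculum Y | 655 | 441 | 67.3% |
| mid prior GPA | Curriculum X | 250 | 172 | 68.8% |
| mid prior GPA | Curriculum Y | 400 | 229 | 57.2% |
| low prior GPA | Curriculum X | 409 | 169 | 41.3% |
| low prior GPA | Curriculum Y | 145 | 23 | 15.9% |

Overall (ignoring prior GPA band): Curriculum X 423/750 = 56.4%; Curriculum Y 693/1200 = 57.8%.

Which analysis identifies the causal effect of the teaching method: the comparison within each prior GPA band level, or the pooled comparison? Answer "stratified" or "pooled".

stratified

The imbalance in prior GPA band arose from how students were allocated, not from anything the teaching method did; and prior GPA band independently affects the outcome. The pooled gap is confounded — condition on prior GPA band.
Within each level — high prior GPA: 90.1% vs 67.3%; mid prior GPA: 68.8% vs 57.2%; low prior GPA: 41.3% vs 15.9% — Curriculum X is higher every time.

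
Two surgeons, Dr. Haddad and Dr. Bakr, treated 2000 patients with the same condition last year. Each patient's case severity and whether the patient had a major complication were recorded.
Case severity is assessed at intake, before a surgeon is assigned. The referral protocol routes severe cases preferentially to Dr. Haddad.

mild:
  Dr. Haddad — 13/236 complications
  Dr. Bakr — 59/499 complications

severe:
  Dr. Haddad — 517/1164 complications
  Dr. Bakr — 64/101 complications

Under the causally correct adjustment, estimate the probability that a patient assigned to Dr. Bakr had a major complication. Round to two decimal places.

Here case severity is a common cause — it drives both which surgeon a case falls under and the outcome. The crude comparison mixes populations; the stratum-specific rates are the causally relevant ones.
Standardising Dr. Bakr to the population case severity mix: 0.367·59/499 + 0.632·64/101 = 0.444.

0.44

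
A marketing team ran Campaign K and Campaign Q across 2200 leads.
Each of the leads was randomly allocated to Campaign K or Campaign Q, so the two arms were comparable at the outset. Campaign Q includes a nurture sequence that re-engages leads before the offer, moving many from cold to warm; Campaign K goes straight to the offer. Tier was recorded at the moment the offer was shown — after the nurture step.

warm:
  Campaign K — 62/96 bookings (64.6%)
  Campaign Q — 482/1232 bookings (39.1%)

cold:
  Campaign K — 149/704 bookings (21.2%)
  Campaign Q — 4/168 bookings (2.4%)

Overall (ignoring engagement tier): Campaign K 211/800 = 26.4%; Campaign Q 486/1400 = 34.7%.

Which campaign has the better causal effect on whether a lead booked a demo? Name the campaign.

Campaign Q

Engagement tier lies on the pathway campaign → engagement tier → outcome, so adjusting for it blocks the indirect effect. For the total causal effect of campaign, use the unadjusted pooled rates.
Pooled: Campaign K 26.4% vs Campaign Q 34.7%; Campaign Q is higher overall.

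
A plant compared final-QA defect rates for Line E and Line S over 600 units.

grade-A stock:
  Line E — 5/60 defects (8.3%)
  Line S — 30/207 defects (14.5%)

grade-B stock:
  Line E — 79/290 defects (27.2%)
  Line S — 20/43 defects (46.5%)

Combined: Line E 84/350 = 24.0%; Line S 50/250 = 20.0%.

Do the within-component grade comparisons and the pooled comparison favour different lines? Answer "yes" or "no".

Within each component grade level (grade-A stock 8.3% vs 14.5%; grade-B stock 27.2% vs 46.5%), Line E has the lower rate every time. Pooled: 24.0% vs 20.0% — Line S has the lower rate overall. The two comparisons disagree.

yes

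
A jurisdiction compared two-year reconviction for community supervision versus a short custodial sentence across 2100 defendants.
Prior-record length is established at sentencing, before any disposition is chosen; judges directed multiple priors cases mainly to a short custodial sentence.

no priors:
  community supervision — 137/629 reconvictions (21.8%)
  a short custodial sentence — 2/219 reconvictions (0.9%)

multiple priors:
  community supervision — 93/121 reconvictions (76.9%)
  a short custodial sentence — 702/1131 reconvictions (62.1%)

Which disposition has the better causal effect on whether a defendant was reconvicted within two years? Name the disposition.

Nothing the disposition does changes prior-record length; the imbalance is an allocation artefact. With prior-record length also predicting the outcome, the pooled figure is confounded, and the within-stratum comparison is the causal one.
Within each level — no priors: 21.8% vs 0.9%; multiple priors: 76.9% vs 62.1% — a short custodial sentence is lower every time.

a short custodial sentence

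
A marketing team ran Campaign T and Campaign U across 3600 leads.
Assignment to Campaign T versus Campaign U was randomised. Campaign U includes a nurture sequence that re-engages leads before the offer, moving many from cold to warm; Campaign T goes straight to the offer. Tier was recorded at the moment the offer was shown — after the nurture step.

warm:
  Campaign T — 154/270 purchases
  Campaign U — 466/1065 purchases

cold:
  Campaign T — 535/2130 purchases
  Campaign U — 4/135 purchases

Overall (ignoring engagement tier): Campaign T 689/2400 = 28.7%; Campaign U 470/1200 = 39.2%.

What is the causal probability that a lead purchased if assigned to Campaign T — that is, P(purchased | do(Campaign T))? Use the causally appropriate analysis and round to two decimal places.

0.29

Engagement tier lies on the pathway campaign → engagement tier → outcome, so adjusting for it blocks the indirect effect. For the total causal effect of campaign, use the unadjusted pooled rates.
So P(outcome | do(Campaign T)) is just the pooled rate for Campaign T: 689/2400 = 0.287.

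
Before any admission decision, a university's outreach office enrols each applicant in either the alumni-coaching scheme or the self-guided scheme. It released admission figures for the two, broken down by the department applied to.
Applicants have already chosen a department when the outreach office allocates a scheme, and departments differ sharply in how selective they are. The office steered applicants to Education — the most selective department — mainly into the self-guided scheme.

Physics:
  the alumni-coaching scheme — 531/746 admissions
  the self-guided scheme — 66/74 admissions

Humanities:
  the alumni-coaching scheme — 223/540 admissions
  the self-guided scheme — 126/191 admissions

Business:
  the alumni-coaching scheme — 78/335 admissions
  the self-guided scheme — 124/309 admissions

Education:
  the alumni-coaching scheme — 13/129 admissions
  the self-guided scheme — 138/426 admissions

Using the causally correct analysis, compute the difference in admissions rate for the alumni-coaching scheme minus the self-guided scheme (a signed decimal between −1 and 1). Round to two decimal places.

Nothing the outreach scheme does changes department; the imbalance is an allocation artefact. With department also predicting the outcome, the pooled figure is confounded, and the within-stratum comparison is the causal one.
Adjusting over the population distribution of department: 0.298·(0.712−0.892) + 0.266·(0.413−0.660) + 0.234·(0.233−0.401) + 0.202·(0.101−0.324) = -0.204.

-0.20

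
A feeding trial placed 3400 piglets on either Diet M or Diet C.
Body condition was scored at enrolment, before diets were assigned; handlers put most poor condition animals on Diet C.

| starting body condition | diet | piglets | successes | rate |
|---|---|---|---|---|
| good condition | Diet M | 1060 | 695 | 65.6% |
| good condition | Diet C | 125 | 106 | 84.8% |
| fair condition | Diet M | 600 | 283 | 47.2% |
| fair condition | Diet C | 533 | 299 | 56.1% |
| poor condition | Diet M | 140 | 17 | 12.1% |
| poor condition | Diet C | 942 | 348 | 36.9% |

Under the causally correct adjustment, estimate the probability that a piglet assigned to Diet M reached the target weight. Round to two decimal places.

0.42

Diet C is higher inside every starting body condition stratum but Diet M is higher in aggregate. Whether to stratify depends on how starting body condition relates to the diet.
Nothing the diet does changes starting body condition; the imbalance is an allocation artefact. With starting body condition also predicting the outcome, the pooled figure is confounded, and the within-stratum comparison is the causal one.
Standardising Diet M to the population starting body condition mix: 0.349·695/1060 + 0.333·283/600 + 0.318·17/140 = 0.424.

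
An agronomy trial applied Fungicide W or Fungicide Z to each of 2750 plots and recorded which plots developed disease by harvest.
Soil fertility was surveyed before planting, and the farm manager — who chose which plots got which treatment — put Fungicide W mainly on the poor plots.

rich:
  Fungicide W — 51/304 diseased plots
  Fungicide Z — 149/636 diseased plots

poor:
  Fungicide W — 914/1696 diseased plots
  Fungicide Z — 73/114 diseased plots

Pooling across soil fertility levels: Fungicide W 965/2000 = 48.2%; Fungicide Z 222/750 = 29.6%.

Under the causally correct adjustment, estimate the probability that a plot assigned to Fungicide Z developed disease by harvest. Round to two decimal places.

0.50

Here soil fertility is a common cause — it drives both which fungicide a case falls under and the outcome. The crude comparison mixes populations; the stratum-specific rates are the causally relevant ones.
Standardising Fungicide Z to the population soil fertility mix: 0.342·149/636 + 0.658·73/114 = 0.502.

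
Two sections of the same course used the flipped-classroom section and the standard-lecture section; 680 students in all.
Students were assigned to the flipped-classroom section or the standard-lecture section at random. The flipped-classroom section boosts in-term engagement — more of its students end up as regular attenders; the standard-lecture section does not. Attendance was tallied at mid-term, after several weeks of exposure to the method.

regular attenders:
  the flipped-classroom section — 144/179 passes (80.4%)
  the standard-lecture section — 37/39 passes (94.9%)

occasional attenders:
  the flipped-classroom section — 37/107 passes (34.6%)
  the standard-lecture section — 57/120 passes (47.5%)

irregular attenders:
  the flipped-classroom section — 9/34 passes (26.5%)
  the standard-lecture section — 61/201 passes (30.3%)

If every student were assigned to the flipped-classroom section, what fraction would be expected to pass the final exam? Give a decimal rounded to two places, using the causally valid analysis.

Mid-term attendance lies on the pathway teaching method → mid-term attendance → outcome, so adjusting for it blocks the indirect effect. For the total causal effect of teaching method, use the unadjusted pooled rates.
So P(outcome | do(the flipped-classroom section)) is just the pooled rate for the flipped-classroom section: 190/320 = 0.594.

0.59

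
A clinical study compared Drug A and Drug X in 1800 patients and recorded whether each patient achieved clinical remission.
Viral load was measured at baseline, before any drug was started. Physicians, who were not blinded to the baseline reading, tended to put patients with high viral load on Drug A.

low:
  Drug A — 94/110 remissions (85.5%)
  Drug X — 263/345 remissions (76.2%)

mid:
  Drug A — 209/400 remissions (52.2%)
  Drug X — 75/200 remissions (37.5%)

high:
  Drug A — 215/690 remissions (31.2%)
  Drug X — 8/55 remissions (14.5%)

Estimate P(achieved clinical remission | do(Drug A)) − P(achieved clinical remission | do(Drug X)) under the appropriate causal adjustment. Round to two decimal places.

+0.14

Viral load satisfies the back-door criterion: it is not a descendant of the drug, and it blocks the spurious path from drug to outcome. Adjusting for it (i.e., using the within-viral load rates) gives the causal effect.
Adjusting over the population distribution of viral load: 0.253·(0.855−0.762) + 0.333·(0.522−0.375) + 0.414·(0.312−0.145) = +0.141.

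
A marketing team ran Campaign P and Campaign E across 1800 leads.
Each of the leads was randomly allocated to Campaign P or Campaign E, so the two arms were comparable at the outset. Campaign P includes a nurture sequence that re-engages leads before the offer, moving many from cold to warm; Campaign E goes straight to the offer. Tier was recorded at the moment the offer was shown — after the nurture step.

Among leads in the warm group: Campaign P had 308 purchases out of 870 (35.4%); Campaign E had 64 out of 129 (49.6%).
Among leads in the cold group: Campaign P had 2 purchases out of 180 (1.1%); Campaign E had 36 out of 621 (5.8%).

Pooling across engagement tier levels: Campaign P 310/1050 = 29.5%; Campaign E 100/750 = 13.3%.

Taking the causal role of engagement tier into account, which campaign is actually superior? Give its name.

Campaign P

Campaign E is higher inside every engagement tier stratum but Campaign P is higher in aggregate. Whether to stratify depends on how engagement tier relates to the campaign.
Because the campaign influences engagement tier, engagement tier is a post-treatment mediator, not a confounder. Stratifying on it would bias the estimate; the causal effect is the crude pooled difference.
Pooled: Campaign P 29.5% vs Campaign E 13.3%; Campaign P is higher overall.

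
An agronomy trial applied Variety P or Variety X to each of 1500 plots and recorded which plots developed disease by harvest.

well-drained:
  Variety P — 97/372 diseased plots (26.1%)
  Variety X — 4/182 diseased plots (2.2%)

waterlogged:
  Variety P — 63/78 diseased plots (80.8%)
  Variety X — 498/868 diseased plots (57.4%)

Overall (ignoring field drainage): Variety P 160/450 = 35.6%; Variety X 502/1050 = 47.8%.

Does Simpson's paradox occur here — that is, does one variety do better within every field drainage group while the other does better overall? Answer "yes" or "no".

yes

Within each field drainage level (well-drained 26.1% vs 2.2%; waterlogged 80.8% vs 57.4%), Variety X has the lower rate every time. Pooled: 35.6% vs 47.8% — Variety P has the lower rate overall. The two comparisons disagree.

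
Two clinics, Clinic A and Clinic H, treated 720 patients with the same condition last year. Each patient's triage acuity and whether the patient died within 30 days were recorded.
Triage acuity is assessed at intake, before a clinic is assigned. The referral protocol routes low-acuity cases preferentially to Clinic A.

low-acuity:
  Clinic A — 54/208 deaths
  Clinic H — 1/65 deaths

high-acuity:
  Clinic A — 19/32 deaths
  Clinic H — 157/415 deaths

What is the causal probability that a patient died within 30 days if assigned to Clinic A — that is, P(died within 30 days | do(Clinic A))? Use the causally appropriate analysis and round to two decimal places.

0.47

The triage acuity-specific comparison favours Clinic H throughout, but the pooled figures favour Clinic A. The question is whether to condition on triage acuity.
Triage acuity satisfies the back-door criterion: it is not a descendant of the clinic, and it blocks the spurious path from clinic to outcome. Adjusting for it (i.e., using the within-triage acuity rates) gives the causal effect.
Standardising Clinic A to the population triage acuity mix: 0.379·54/208 + 0.621·19/32 = 0.467.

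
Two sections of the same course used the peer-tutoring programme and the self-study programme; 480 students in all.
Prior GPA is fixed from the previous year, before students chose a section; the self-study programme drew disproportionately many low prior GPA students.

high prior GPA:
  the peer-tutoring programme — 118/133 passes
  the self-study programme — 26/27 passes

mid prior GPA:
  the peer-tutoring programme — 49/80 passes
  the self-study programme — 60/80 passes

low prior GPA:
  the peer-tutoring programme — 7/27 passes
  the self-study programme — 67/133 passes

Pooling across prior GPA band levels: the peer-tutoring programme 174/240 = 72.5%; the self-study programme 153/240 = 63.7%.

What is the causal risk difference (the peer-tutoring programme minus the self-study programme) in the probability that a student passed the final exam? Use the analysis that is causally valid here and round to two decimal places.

-0.15

Nothing the teaching method does changes prior GPA band; the imbalance is an allocation artefact. With prior GPA band also predicting the outcome, the pooled figure is confounded, and the within-stratum comparison is the causal one.
Adjusting over the population distribution of prior GPA band: 0.333·(0.887−0.963) + 0.333·(0.613−0.750) + 0.333·(0.259−0.504) = -0.153.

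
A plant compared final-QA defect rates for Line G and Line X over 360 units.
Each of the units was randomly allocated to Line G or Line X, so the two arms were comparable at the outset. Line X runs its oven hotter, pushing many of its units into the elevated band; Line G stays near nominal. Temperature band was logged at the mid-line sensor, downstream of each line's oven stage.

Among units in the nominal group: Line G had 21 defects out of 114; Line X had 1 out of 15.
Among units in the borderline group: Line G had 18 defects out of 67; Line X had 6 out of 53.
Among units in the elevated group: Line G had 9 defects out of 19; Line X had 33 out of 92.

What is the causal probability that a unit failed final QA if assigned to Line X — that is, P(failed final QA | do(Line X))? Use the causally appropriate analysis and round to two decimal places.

0.25

Stratifying would compare lines among units the lines themselves sorted into in-process temperature band groups — a form of selection on an intermediate. The unconditioned pooled rates give the total causal effect.
So P(outcome | do(Line X)) is just the pooled rate for Line X: 40/160 = 0.250.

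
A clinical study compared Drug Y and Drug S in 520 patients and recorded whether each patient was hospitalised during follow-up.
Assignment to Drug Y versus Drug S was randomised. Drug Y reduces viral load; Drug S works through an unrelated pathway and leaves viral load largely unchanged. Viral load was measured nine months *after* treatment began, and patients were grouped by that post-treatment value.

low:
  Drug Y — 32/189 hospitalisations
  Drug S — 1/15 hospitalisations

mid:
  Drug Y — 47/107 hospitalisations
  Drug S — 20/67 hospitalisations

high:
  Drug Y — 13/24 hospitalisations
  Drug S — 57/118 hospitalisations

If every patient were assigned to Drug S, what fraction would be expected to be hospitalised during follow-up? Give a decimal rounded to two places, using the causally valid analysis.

0.39

The viral load-specific comparison favours Drug S throughout, but the pooled figures favour Drug Y. The question is whether to condition on viral load.
Viral load is recorded after the drug and is itself shifted by it — it sits on the causal path from drug to outcome. Conditioning on a mediator would strip out part of the effect we want; the pooled comparison gives the total causal effect.
So P(outcome | do(Drug S)) is just the pooled rate for Drug S: 78/200 = 0.390.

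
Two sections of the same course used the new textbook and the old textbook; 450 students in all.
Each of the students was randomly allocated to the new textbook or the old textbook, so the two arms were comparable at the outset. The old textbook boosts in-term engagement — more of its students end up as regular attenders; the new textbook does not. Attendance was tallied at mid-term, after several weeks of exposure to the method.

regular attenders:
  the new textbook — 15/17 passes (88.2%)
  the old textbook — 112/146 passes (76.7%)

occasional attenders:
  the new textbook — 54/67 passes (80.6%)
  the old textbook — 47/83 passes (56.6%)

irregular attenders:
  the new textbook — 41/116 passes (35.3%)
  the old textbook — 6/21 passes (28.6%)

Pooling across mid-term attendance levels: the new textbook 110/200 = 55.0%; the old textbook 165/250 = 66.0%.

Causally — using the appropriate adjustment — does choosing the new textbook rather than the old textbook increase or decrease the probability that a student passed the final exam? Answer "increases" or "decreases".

decreases

Mid-term attendance is downstream of the teaching method. One should not condition on a consequence of treatment, so the overall rates are the right comparison.
Pooled: the new textbook 55.0% vs the old textbook 66.0%; the old textbook is higher overall.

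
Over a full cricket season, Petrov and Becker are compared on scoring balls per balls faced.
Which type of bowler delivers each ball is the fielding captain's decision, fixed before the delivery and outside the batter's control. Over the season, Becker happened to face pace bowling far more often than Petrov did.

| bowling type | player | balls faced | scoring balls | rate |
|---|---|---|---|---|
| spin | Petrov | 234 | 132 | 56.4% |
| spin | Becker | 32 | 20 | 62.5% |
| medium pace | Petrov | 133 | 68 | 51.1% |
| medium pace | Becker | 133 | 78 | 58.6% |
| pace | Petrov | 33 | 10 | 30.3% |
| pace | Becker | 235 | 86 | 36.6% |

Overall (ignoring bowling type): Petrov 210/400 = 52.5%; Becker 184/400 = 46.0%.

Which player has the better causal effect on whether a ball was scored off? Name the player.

Becker

Within every bowling type level Becker has the higher rate, yet pooled Petrov does — Simpson's reversal.
Since bowling type is a pre-existing factor (not a product of the player) and it affects the outcome on its own, it is a confounder. The stratified rates, not the pooled rate, identify the causal effect.
Within each level — spin: 56.4% vs 62.5%; medium pace: 51.1% vs 58.6%; pace: 30.3% vs 36.6% — Becker is higher every time.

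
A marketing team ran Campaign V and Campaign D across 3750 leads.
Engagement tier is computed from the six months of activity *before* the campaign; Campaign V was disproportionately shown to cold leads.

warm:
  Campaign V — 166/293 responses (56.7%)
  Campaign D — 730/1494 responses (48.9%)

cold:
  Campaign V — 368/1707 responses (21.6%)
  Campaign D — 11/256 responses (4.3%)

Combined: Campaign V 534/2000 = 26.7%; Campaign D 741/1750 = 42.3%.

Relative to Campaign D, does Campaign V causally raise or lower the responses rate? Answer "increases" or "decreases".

Nothing the campaign does changes engagement tier; the imbalance is an allocation artefact. With engagement tier also predicting the outcome, the pooled figure is confounded, and the within-stratum comparison is the causal one.
Within each level — warm: 56.7% vs 48.9%; cold: 21.6% vs 4.3% — Campaign V is higher every time.

increases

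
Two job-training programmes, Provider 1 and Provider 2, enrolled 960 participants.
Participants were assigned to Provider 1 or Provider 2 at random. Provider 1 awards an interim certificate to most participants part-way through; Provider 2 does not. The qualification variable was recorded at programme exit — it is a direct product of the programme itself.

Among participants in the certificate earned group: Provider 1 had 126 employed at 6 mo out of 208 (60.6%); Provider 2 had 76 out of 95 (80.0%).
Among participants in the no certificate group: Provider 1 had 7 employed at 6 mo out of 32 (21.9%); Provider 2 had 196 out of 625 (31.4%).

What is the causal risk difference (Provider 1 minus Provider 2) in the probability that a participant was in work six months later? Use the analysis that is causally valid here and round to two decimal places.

The stratified and pooled comparisons disagree (Provider 2 wins within each qualification attained during the programme; Provider 1 wins overall), so the answer turns on the causal role of qualification attained during the programme.
Qualification attained during the programme lies on the pathway programme → qualification attained during the programme → outcome, so adjusting for it blocks the indirect effect. For the total causal effect of programme, use the unadjusted pooled rates.
The causal difference is the pooled difference: 0.554 − 0.378 = +0.176.

+0.18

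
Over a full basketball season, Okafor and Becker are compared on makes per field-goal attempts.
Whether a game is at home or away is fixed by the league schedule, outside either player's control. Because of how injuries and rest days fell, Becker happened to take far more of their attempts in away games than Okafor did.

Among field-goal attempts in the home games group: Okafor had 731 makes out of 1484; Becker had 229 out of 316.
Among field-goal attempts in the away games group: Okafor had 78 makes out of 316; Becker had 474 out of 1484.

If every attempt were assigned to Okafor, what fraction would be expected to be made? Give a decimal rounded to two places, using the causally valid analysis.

0.37

The game venue-specific comparison favours Becker throughout, but the pooled figures favour Okafor. The question is whether to condition on game venue.
Game venue differs across players for reasons unrelated to any effect of the player itself, and it separately predicts the outcome — a classic confounder. We must compare within game venue levels.
Standardising Okafor to the population game venue mix: 0.500·731/1484 + 0.500·78/316 = 0.370.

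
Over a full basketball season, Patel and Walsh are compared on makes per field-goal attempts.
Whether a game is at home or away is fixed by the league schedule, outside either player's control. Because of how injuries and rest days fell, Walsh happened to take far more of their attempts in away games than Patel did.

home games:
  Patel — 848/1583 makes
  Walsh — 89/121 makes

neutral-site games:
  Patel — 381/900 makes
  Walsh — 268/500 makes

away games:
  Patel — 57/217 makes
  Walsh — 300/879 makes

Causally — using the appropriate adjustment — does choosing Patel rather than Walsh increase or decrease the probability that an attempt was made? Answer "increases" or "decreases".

The stratified and pooled comparisons disagree (Walsh wins within each game venue; Patel wins overall), so the answer turns on the causal role of game venue.
Nothing the player does changes game venue; the imbalance is an allocation artefact. With game venue also predicting the outcome, the pooled figure is confounded, and the within-stratum comparison is the causal one.
Within each level — home games: 53.6% vs 73.6%; neutral-site games: 42.3% vs 53.6%; away games: 26.3% vs 34.1% — Walsh is higher every time.

decreases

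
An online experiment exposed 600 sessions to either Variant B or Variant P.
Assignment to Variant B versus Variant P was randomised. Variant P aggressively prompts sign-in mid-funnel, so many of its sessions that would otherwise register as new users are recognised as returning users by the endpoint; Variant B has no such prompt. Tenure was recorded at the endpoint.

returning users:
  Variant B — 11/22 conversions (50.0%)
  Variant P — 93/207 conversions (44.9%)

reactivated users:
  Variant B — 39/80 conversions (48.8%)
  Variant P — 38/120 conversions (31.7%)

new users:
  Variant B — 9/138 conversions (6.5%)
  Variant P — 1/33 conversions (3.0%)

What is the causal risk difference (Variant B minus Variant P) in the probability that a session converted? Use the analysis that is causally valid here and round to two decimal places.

User tenure is downstream of the variant. One should not condition on a consequence of treatment, so the overall rates are the right comparison.
The causal difference is the pooled difference: 0.246 − 0.367 = -0.121.

-0.12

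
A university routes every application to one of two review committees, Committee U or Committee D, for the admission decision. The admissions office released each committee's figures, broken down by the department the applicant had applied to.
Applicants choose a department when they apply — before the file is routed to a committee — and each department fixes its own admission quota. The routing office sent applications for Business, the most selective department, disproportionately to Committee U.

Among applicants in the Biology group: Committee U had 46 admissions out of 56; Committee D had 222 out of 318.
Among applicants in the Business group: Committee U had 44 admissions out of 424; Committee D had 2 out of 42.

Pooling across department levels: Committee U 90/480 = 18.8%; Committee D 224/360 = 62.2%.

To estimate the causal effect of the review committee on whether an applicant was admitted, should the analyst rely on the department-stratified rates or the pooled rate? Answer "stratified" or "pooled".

The stratified and pooled comparisons disagree (Committee U wins within each department; Committee D wins overall), so the answer turns on the causal role of department.
Here department is a common cause — it drives both which review committee a case falls under and the outcome. The crude comparison mixes populations; the stratum-specific rates are the causally relevant ones.
Within each level — Biology: 82.1% vs 69.8%; Business: 10.4% vs 4.8% — Committee U is higher every time.

stratified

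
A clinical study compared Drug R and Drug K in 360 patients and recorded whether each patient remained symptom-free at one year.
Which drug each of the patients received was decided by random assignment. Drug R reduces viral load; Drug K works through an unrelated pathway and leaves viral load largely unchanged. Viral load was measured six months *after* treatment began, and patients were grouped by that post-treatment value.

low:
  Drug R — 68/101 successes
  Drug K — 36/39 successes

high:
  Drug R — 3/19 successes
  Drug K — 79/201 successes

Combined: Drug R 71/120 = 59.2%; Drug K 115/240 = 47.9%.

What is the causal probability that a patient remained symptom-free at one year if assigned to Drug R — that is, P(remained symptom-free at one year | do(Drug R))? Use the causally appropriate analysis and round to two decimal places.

0.59

Because the drug influences viral load, viral load is a post-treatment mediator, not a confounder. Stratifying on it would bias the estimate; the causal effect is the crude pooled difference.
So P(outcome | do(Drug R)) is just the pooled rate for Drug R: 71/120 = 0.592.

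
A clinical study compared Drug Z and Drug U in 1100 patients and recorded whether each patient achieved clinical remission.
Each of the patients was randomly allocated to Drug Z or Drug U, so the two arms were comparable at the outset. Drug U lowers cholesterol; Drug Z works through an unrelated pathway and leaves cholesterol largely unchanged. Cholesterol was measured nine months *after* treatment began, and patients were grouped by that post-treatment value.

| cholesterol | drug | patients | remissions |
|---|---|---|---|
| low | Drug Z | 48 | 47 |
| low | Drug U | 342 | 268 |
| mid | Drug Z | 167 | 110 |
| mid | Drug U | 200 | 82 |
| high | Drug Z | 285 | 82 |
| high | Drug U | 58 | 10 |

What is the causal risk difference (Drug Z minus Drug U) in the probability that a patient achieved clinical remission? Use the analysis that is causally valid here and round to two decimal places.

-0.12

Cholesterol here is a post-treatment variable shaped by the drug; conditioning on it would introduce bias rather than remove it. The overall comparison is the causal one.
The causal difference is the pooled difference: 0.478 − 0.600 = -0.122.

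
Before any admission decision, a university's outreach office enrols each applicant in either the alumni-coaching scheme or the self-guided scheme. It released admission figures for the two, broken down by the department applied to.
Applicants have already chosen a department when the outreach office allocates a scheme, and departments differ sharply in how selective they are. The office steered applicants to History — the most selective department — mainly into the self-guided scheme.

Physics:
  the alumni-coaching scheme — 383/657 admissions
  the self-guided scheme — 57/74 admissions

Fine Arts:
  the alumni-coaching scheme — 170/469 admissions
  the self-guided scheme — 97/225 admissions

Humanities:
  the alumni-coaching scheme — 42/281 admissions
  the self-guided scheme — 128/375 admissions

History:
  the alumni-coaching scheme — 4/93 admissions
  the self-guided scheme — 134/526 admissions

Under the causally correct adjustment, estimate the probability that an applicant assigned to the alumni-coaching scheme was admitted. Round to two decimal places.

0.30

Department differs across outreach schemes for reasons unrelated to any effect of the outreach scheme itself, and it separately predicts the outcome — a classic confounder. We must compare within department levels.
Standardising the alumni-coaching scheme to the population department mix: 0.271·383/657 + 0.257·170/469 + 0.243·42/281 + 0.229·4/93 = 0.297.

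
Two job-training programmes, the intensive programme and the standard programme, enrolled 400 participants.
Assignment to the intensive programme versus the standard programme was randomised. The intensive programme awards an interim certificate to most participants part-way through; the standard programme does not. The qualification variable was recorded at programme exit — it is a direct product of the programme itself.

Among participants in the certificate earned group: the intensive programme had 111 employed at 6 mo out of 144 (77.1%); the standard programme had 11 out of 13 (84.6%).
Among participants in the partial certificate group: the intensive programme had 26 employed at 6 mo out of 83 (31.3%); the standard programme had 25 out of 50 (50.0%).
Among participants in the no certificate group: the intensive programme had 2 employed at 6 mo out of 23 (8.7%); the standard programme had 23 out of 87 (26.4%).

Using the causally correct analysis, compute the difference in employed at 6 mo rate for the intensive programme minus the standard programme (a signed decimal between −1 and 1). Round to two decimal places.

+0.16

the standard programme is higher inside every qualification attained during the programme stratum but the intensive programme is higher in aggregate. Whether to stratify depends on how qualification attained during the programme relates to the programme.
Stratifying would compare programmes among participants the programmes themselves sorted into qualification attained during the programme groups — a form of selection on an intermediate. The unconditioned pooled rates give the total causal effect.
The causal difference is the pooled difference: 0.556 − 0.393 = +0.163.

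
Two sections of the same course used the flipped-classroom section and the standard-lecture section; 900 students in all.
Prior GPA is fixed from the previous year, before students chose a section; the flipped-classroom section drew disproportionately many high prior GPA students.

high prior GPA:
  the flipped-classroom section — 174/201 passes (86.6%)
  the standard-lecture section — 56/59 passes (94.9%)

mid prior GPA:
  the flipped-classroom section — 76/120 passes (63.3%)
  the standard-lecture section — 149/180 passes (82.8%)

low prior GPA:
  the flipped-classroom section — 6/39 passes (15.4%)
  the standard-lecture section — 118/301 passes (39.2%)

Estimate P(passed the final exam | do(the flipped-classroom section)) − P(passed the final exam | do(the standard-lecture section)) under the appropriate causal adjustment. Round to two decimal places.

-0.18

Since prior GPA band is a pre-existing factor (not a product of the teaching method) and it affects the outcome on its own, it is a confounder. The stratified rates, not the pooled rate, identify the causal effect.
Adjusting over the population distribution of prior GPA band: 0.289·(0.866−0.949) + 0.333·(0.633−0.828) + 0.378·(0.154−0.392) = -0.179.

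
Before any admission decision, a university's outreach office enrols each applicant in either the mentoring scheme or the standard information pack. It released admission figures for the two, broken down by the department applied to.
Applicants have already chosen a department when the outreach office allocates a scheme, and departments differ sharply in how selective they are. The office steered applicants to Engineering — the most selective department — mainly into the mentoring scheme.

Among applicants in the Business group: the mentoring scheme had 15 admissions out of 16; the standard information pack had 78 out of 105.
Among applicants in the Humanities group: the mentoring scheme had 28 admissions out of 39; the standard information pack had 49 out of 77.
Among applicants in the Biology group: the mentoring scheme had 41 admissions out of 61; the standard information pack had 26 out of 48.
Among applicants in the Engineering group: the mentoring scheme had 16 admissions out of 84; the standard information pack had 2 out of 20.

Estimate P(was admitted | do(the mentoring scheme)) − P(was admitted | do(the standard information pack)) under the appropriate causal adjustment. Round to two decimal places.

+0.13

the mentoring scheme is higher inside every department stratum but the standard information pack is higher in aggregate. Whether to stratify depends on how department relates to the outreach scheme.
Here department is a common cause — it drives both which outreach scheme a case falls under and the outcome. The crude comparison mixes populations; the stratum-specific rates are the causally relevant ones.
Adjusting over the population distribution of department: 0.269·(0.938−0.743) + 0.258·(0.718−0.636) + 0.242·(0.672−0.542) + 0.231·(0.190−0.100) = +0.126.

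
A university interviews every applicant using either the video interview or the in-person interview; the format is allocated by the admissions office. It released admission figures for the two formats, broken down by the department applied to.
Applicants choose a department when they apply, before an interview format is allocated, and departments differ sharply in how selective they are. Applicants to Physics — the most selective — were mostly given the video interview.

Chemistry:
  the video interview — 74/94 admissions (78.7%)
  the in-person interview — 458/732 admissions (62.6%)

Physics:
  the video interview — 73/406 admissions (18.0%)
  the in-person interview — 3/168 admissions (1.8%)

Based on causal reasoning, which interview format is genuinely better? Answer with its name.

the video interview

Nothing the interview format does changes department; the imbalance is an allocation artefact. With department also predicting the outcome, the pooled figure is confounded, and the within-stratum comparison is the causal one.
Within each level — Chemistry: 78.7% vs 62.6%; Physics: 18.0% vs 1.8% — the video interview is higher every time.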